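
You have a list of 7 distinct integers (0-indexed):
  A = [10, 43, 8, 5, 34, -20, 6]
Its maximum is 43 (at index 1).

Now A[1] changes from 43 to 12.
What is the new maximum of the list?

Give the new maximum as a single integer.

Answer: 34

Derivation:
Old max = 43 (at index 1)
Change: A[1] 43 -> 12
Changed element WAS the max -> may need rescan.
  Max of remaining elements: 34
  New max = max(12, 34) = 34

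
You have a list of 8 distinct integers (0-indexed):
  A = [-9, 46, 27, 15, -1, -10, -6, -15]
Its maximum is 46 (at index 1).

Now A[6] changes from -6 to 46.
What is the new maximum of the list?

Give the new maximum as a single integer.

Answer: 46

Derivation:
Old max = 46 (at index 1)
Change: A[6] -6 -> 46
Changed element was NOT the old max.
  New max = max(old_max, new_val) = max(46, 46) = 46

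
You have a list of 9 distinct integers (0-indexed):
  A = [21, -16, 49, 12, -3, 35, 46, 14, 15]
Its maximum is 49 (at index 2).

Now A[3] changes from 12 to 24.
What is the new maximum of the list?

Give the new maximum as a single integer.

Old max = 49 (at index 2)
Change: A[3] 12 -> 24
Changed element was NOT the old max.
  New max = max(old_max, new_val) = max(49, 24) = 49

Answer: 49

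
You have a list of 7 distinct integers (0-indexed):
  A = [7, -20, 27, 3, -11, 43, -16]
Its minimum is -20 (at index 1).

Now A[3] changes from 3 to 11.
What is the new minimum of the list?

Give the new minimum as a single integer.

Answer: -20

Derivation:
Old min = -20 (at index 1)
Change: A[3] 3 -> 11
Changed element was NOT the old min.
  New min = min(old_min, new_val) = min(-20, 11) = -20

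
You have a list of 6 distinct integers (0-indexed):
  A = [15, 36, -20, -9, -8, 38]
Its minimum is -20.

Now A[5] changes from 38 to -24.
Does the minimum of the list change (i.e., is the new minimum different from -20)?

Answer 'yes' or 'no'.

Old min = -20
Change: A[5] 38 -> -24
Changed element was NOT the min; min changes only if -24 < -20.
New min = -24; changed? yes

Answer: yes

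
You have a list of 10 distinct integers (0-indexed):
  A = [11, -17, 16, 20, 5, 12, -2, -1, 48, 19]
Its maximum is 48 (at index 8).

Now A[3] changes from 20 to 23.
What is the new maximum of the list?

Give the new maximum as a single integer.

Old max = 48 (at index 8)
Change: A[3] 20 -> 23
Changed element was NOT the old max.
  New max = max(old_max, new_val) = max(48, 23) = 48

Answer: 48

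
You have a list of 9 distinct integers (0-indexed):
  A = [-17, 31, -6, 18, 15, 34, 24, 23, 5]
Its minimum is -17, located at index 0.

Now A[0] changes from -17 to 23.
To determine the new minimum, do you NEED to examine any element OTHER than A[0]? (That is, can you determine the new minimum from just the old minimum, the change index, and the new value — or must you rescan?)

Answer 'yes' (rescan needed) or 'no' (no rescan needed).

Answer: yes

Derivation:
Old min = -17 at index 0
Change at index 0: -17 -> 23
Index 0 WAS the min and new value 23 > old min -17. Must rescan other elements to find the new min.
Needs rescan: yes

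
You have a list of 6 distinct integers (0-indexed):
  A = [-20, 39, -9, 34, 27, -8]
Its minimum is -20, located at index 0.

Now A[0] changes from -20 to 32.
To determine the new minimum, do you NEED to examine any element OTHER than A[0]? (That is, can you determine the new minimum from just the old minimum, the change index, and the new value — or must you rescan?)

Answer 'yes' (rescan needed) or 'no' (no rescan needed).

Old min = -20 at index 0
Change at index 0: -20 -> 32
Index 0 WAS the min and new value 32 > old min -20. Must rescan other elements to find the new min.
Needs rescan: yes

Answer: yes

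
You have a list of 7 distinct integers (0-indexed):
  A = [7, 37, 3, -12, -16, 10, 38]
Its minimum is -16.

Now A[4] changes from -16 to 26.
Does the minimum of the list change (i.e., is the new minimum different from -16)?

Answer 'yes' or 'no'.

Answer: yes

Derivation:
Old min = -16
Change: A[4] -16 -> 26
Changed element was the min; new min must be rechecked.
New min = -12; changed? yes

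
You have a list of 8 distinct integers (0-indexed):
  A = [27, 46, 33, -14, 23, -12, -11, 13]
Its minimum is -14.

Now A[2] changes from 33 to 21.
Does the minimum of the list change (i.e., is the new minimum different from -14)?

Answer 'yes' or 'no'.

Answer: no

Derivation:
Old min = -14
Change: A[2] 33 -> 21
Changed element was NOT the min; min changes only if 21 < -14.
New min = -14; changed? no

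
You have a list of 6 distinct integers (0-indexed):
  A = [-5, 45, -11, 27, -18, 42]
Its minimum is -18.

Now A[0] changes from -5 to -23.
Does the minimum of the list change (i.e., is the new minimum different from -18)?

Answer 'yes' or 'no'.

Old min = -18
Change: A[0] -5 -> -23
Changed element was NOT the min; min changes only if -23 < -18.
New min = -23; changed? yes

Answer: yes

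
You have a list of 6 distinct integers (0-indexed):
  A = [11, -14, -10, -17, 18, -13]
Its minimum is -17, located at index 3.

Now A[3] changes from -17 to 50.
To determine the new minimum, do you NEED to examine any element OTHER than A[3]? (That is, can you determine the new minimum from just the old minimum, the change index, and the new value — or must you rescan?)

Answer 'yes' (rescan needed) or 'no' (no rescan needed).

Old min = -17 at index 3
Change at index 3: -17 -> 50
Index 3 WAS the min and new value 50 > old min -17. Must rescan other elements to find the new min.
Needs rescan: yes

Answer: yes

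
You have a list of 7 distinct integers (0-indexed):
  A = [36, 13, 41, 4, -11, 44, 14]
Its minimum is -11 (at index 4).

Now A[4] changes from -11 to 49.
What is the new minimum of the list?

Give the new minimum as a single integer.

Old min = -11 (at index 4)
Change: A[4] -11 -> 49
Changed element WAS the min. Need to check: is 49 still <= all others?
  Min of remaining elements: 4
  New min = min(49, 4) = 4

Answer: 4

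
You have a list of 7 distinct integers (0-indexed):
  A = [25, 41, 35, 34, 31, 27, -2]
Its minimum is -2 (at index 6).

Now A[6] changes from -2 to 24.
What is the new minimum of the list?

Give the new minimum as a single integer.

Answer: 24

Derivation:
Old min = -2 (at index 6)
Change: A[6] -2 -> 24
Changed element WAS the min. Need to check: is 24 still <= all others?
  Min of remaining elements: 25
  New min = min(24, 25) = 24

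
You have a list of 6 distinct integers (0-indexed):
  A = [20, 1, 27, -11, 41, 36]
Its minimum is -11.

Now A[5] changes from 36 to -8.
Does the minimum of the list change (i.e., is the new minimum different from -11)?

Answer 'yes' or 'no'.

Answer: no

Derivation:
Old min = -11
Change: A[5] 36 -> -8
Changed element was NOT the min; min changes only if -8 < -11.
New min = -11; changed? no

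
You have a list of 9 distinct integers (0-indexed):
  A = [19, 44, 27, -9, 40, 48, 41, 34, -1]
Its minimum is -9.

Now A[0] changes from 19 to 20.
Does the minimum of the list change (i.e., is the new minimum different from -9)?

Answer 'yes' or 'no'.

Answer: no

Derivation:
Old min = -9
Change: A[0] 19 -> 20
Changed element was NOT the min; min changes only if 20 < -9.
New min = -9; changed? no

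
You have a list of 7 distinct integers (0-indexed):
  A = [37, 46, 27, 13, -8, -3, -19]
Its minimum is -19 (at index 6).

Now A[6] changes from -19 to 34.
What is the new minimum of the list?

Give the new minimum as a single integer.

Answer: -8

Derivation:
Old min = -19 (at index 6)
Change: A[6] -19 -> 34
Changed element WAS the min. Need to check: is 34 still <= all others?
  Min of remaining elements: -8
  New min = min(34, -8) = -8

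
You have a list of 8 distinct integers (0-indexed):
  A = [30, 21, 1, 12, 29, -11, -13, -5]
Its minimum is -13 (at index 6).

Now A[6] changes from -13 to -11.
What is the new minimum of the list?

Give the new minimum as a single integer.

Answer: -11

Derivation:
Old min = -13 (at index 6)
Change: A[6] -13 -> -11
Changed element WAS the min. Need to check: is -11 still <= all others?
  Min of remaining elements: -11
  New min = min(-11, -11) = -11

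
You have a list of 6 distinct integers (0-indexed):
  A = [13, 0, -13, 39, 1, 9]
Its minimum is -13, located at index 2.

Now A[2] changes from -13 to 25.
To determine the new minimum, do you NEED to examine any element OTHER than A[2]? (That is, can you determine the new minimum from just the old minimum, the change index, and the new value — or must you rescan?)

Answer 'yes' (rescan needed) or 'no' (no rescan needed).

Old min = -13 at index 2
Change at index 2: -13 -> 25
Index 2 WAS the min and new value 25 > old min -13. Must rescan other elements to find the new min.
Needs rescan: yes

Answer: yes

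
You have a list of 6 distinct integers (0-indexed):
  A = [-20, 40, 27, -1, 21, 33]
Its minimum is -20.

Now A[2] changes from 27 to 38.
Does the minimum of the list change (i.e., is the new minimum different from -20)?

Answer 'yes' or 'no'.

Old min = -20
Change: A[2] 27 -> 38
Changed element was NOT the min; min changes only if 38 < -20.
New min = -20; changed? no

Answer: no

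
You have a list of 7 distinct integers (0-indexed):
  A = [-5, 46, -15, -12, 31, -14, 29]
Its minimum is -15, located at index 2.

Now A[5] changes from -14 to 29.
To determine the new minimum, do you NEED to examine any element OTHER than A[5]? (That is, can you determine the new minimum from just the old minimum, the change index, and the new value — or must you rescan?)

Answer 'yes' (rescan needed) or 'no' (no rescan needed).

Answer: no

Derivation:
Old min = -15 at index 2
Change at index 5: -14 -> 29
Index 5 was NOT the min. New min = min(-15, 29). No rescan of other elements needed.
Needs rescan: no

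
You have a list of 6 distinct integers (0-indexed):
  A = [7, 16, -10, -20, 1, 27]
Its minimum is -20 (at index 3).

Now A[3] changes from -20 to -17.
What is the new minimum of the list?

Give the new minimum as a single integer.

Old min = -20 (at index 3)
Change: A[3] -20 -> -17
Changed element WAS the min. Need to check: is -17 still <= all others?
  Min of remaining elements: -10
  New min = min(-17, -10) = -17

Answer: -17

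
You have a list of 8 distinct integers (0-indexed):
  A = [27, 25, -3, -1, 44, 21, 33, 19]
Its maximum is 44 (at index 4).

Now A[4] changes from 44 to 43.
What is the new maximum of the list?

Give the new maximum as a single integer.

Answer: 43

Derivation:
Old max = 44 (at index 4)
Change: A[4] 44 -> 43
Changed element WAS the max -> may need rescan.
  Max of remaining elements: 33
  New max = max(43, 33) = 43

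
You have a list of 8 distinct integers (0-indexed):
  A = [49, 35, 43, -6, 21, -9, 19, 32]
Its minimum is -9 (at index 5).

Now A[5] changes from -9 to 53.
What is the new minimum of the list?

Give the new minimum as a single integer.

Answer: -6

Derivation:
Old min = -9 (at index 5)
Change: A[5] -9 -> 53
Changed element WAS the min. Need to check: is 53 still <= all others?
  Min of remaining elements: -6
  New min = min(53, -6) = -6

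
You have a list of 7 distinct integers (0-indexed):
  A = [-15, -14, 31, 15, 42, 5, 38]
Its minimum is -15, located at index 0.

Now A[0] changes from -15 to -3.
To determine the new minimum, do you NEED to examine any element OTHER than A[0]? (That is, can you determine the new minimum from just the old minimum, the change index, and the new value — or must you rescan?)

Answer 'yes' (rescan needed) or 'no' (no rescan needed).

Old min = -15 at index 0
Change at index 0: -15 -> -3
Index 0 WAS the min and new value -3 > old min -15. Must rescan other elements to find the new min.
Needs rescan: yes

Answer: yes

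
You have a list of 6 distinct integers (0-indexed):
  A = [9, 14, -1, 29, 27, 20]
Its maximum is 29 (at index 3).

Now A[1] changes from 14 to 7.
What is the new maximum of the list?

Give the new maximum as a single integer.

Old max = 29 (at index 3)
Change: A[1] 14 -> 7
Changed element was NOT the old max.
  New max = max(old_max, new_val) = max(29, 7) = 29

Answer: 29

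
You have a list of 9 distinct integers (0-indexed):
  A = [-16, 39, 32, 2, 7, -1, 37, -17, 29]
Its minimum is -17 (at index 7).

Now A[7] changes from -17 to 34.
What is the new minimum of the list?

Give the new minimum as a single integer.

Old min = -17 (at index 7)
Change: A[7] -17 -> 34
Changed element WAS the min. Need to check: is 34 still <= all others?
  Min of remaining elements: -16
  New min = min(34, -16) = -16

Answer: -16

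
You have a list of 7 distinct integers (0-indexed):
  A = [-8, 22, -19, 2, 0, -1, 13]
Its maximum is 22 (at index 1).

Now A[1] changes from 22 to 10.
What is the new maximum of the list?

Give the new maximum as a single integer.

Answer: 13

Derivation:
Old max = 22 (at index 1)
Change: A[1] 22 -> 10
Changed element WAS the max -> may need rescan.
  Max of remaining elements: 13
  New max = max(10, 13) = 13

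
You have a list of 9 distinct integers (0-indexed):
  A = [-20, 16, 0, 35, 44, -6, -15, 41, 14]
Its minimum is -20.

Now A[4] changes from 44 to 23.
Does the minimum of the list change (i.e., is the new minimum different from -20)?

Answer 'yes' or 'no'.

Old min = -20
Change: A[4] 44 -> 23
Changed element was NOT the min; min changes only if 23 < -20.
New min = -20; changed? no

Answer: no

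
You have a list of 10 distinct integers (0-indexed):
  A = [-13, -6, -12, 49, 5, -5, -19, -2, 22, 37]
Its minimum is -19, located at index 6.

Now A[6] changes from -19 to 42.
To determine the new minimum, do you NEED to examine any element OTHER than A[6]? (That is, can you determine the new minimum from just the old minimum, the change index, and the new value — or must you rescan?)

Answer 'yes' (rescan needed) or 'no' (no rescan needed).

Old min = -19 at index 6
Change at index 6: -19 -> 42
Index 6 WAS the min and new value 42 > old min -19. Must rescan other elements to find the new min.
Needs rescan: yes

Answer: yes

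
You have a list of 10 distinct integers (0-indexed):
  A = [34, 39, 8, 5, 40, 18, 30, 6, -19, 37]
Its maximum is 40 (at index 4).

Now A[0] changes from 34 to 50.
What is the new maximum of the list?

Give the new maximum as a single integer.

Answer: 50

Derivation:
Old max = 40 (at index 4)
Change: A[0] 34 -> 50
Changed element was NOT the old max.
  New max = max(old_max, new_val) = max(40, 50) = 50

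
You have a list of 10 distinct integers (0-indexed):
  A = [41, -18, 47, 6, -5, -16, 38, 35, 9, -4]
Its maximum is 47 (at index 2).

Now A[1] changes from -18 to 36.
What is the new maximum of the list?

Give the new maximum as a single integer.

Answer: 47

Derivation:
Old max = 47 (at index 2)
Change: A[1] -18 -> 36
Changed element was NOT the old max.
  New max = max(old_max, new_val) = max(47, 36) = 47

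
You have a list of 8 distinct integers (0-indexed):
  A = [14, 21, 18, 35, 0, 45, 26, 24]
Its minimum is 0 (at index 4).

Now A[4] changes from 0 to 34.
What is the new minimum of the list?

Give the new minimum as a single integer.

Old min = 0 (at index 4)
Change: A[4] 0 -> 34
Changed element WAS the min. Need to check: is 34 still <= all others?
  Min of remaining elements: 14
  New min = min(34, 14) = 14

Answer: 14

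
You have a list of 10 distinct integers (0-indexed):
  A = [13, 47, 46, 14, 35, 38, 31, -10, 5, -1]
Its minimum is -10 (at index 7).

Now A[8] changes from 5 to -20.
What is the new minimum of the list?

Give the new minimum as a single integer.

Answer: -20

Derivation:
Old min = -10 (at index 7)
Change: A[8] 5 -> -20
Changed element was NOT the old min.
  New min = min(old_min, new_val) = min(-10, -20) = -20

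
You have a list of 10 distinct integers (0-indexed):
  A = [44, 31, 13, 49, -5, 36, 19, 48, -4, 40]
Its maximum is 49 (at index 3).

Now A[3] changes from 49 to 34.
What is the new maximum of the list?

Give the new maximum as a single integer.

Old max = 49 (at index 3)
Change: A[3] 49 -> 34
Changed element WAS the max -> may need rescan.
  Max of remaining elements: 48
  New max = max(34, 48) = 48

Answer: 48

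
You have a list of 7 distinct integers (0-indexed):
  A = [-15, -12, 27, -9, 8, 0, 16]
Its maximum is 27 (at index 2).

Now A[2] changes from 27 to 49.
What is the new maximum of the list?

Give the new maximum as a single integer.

Old max = 27 (at index 2)
Change: A[2] 27 -> 49
Changed element WAS the max -> may need rescan.
  Max of remaining elements: 16
  New max = max(49, 16) = 49

Answer: 49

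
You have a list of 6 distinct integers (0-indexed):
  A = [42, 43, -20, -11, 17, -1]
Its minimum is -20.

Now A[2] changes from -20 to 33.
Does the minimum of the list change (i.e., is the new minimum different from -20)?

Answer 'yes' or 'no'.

Old min = -20
Change: A[2] -20 -> 33
Changed element was the min; new min must be rechecked.
New min = -11; changed? yes

Answer: yes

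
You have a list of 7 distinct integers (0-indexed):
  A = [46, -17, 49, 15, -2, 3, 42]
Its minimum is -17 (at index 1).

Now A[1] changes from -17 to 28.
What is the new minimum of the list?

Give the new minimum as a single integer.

Old min = -17 (at index 1)
Change: A[1] -17 -> 28
Changed element WAS the min. Need to check: is 28 still <= all others?
  Min of remaining elements: -2
  New min = min(28, -2) = -2

Answer: -2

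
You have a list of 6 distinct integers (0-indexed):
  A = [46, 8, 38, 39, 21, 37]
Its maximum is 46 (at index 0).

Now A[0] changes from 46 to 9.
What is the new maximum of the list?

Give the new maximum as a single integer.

Old max = 46 (at index 0)
Change: A[0] 46 -> 9
Changed element WAS the max -> may need rescan.
  Max of remaining elements: 39
  New max = max(9, 39) = 39

Answer: 39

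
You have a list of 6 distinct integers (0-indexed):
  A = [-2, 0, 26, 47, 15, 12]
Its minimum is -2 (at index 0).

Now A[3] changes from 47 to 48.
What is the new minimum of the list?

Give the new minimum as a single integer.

Answer: -2

Derivation:
Old min = -2 (at index 0)
Change: A[3] 47 -> 48
Changed element was NOT the old min.
  New min = min(old_min, new_val) = min(-2, 48) = -2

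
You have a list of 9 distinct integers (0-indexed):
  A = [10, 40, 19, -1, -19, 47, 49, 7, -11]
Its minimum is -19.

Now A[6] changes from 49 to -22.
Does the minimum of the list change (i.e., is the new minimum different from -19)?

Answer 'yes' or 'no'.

Answer: yes

Derivation:
Old min = -19
Change: A[6] 49 -> -22
Changed element was NOT the min; min changes only if -22 < -19.
New min = -22; changed? yes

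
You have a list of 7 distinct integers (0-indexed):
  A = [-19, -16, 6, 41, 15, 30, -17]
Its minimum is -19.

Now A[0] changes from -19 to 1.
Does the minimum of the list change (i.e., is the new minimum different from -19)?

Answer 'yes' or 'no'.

Old min = -19
Change: A[0] -19 -> 1
Changed element was the min; new min must be rechecked.
New min = -17; changed? yes

Answer: yes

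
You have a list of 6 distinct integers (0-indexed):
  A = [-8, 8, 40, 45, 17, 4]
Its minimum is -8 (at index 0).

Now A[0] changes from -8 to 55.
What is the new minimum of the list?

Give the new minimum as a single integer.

Old min = -8 (at index 0)
Change: A[0] -8 -> 55
Changed element WAS the min. Need to check: is 55 still <= all others?
  Min of remaining elements: 4
  New min = min(55, 4) = 4

Answer: 4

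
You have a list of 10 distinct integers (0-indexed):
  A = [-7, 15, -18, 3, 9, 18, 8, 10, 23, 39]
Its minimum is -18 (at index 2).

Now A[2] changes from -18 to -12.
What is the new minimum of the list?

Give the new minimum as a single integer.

Old min = -18 (at index 2)
Change: A[2] -18 -> -12
Changed element WAS the min. Need to check: is -12 still <= all others?
  Min of remaining elements: -7
  New min = min(-12, -7) = -12

Answer: -12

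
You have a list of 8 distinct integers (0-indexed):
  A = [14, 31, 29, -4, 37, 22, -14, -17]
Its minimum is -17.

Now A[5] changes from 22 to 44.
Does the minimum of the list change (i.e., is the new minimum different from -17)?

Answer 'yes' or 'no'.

Answer: no

Derivation:
Old min = -17
Change: A[5] 22 -> 44
Changed element was NOT the min; min changes only if 44 < -17.
New min = -17; changed? no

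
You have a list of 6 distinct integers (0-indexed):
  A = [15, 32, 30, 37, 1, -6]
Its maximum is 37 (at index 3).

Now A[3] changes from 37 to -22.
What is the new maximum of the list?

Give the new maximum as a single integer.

Answer: 32

Derivation:
Old max = 37 (at index 3)
Change: A[3] 37 -> -22
Changed element WAS the max -> may need rescan.
  Max of remaining elements: 32
  New max = max(-22, 32) = 32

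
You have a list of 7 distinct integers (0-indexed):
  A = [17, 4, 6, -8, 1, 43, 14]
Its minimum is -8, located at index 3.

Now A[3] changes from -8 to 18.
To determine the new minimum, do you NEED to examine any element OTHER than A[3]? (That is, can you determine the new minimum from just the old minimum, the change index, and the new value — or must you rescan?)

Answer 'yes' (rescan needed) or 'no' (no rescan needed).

Answer: yes

Derivation:
Old min = -8 at index 3
Change at index 3: -8 -> 18
Index 3 WAS the min and new value 18 > old min -8. Must rescan other elements to find the new min.
Needs rescan: yes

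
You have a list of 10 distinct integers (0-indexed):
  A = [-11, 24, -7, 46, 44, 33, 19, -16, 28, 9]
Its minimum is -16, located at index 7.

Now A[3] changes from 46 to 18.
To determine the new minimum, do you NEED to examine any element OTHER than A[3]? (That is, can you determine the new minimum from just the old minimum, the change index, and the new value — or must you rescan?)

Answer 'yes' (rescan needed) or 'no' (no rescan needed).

Old min = -16 at index 7
Change at index 3: 46 -> 18
Index 3 was NOT the min. New min = min(-16, 18). No rescan of other elements needed.
Needs rescan: no

Answer: no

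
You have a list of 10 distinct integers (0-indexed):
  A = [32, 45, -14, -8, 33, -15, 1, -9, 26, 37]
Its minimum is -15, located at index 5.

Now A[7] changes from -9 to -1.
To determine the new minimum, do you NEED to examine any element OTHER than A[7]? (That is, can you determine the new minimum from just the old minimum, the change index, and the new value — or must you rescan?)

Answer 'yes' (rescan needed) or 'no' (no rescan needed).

Old min = -15 at index 5
Change at index 7: -9 -> -1
Index 7 was NOT the min. New min = min(-15, -1). No rescan of other elements needed.
Needs rescan: no

Answer: no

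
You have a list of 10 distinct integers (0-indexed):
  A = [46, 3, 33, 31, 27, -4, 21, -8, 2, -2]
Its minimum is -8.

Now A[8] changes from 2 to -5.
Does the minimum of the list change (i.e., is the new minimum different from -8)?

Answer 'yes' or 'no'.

Answer: no

Derivation:
Old min = -8
Change: A[8] 2 -> -5
Changed element was NOT the min; min changes only if -5 < -8.
New min = -8; changed? no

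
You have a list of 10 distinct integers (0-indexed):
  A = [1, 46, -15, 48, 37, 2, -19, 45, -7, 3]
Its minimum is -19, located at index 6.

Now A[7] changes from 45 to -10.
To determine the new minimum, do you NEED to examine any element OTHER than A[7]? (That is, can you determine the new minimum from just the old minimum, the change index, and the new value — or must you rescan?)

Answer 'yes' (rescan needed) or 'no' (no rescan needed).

Answer: no

Derivation:
Old min = -19 at index 6
Change at index 7: 45 -> -10
Index 7 was NOT the min. New min = min(-19, -10). No rescan of other elements needed.
Needs rescan: no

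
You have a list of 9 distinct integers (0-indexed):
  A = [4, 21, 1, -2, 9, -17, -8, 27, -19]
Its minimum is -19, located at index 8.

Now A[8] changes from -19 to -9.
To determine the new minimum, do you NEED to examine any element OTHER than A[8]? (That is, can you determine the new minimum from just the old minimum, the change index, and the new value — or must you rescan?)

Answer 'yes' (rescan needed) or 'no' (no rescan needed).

Old min = -19 at index 8
Change at index 8: -19 -> -9
Index 8 WAS the min and new value -9 > old min -19. Must rescan other elements to find the new min.
Needs rescan: yes

Answer: yes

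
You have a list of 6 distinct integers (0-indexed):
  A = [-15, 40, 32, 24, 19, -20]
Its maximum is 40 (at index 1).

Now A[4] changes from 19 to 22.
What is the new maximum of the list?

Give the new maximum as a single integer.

Answer: 40

Derivation:
Old max = 40 (at index 1)
Change: A[4] 19 -> 22
Changed element was NOT the old max.
  New max = max(old_max, new_val) = max(40, 22) = 40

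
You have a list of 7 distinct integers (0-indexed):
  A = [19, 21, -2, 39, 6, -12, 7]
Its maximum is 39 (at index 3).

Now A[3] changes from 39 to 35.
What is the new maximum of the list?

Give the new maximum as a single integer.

Old max = 39 (at index 3)
Change: A[3] 39 -> 35
Changed element WAS the max -> may need rescan.
  Max of remaining elements: 21
  New max = max(35, 21) = 35

Answer: 35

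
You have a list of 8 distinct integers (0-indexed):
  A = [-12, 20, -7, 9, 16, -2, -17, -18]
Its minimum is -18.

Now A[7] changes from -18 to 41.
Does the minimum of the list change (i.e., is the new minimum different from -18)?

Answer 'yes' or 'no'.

Answer: yes

Derivation:
Old min = -18
Change: A[7] -18 -> 41
Changed element was the min; new min must be rechecked.
New min = -17; changed? yes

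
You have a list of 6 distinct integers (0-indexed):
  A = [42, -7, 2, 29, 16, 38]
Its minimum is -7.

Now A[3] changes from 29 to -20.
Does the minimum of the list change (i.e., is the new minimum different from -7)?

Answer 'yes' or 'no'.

Old min = -7
Change: A[3] 29 -> -20
Changed element was NOT the min; min changes only if -20 < -7.
New min = -20; changed? yes

Answer: yes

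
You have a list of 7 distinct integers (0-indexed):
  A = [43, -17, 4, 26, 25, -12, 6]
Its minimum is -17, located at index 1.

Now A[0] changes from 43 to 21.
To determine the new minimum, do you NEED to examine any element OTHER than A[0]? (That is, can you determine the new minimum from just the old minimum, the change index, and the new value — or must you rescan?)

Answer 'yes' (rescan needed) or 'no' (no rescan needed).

Old min = -17 at index 1
Change at index 0: 43 -> 21
Index 0 was NOT the min. New min = min(-17, 21). No rescan of other elements needed.
Needs rescan: no

Answer: no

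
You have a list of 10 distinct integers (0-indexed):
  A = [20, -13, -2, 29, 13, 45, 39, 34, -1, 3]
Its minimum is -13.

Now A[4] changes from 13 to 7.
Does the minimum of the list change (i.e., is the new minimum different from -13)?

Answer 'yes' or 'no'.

Answer: no

Derivation:
Old min = -13
Change: A[4] 13 -> 7
Changed element was NOT the min; min changes only if 7 < -13.
New min = -13; changed? no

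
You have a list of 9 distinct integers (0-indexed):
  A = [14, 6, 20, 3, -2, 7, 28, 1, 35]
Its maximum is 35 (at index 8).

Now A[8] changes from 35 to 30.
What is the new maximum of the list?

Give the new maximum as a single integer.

Old max = 35 (at index 8)
Change: A[8] 35 -> 30
Changed element WAS the max -> may need rescan.
  Max of remaining elements: 28
  New max = max(30, 28) = 30

Answer: 30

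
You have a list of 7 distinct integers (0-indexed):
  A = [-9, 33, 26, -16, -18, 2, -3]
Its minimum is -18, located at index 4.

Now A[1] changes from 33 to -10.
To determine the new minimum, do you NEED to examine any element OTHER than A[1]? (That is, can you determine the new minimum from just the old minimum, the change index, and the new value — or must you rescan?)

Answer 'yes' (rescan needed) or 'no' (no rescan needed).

Answer: no

Derivation:
Old min = -18 at index 4
Change at index 1: 33 -> -10
Index 1 was NOT the min. New min = min(-18, -10). No rescan of other elements needed.
Needs rescan: no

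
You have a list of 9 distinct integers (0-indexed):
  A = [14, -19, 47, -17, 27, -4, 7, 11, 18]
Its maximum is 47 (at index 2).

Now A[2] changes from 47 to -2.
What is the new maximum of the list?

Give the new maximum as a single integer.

Answer: 27

Derivation:
Old max = 47 (at index 2)
Change: A[2] 47 -> -2
Changed element WAS the max -> may need rescan.
  Max of remaining elements: 27
  New max = max(-2, 27) = 27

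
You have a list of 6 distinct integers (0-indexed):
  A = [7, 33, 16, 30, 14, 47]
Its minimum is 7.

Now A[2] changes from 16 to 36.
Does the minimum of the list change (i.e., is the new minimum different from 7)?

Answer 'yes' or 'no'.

Answer: no

Derivation:
Old min = 7
Change: A[2] 16 -> 36
Changed element was NOT the min; min changes only if 36 < 7.
New min = 7; changed? no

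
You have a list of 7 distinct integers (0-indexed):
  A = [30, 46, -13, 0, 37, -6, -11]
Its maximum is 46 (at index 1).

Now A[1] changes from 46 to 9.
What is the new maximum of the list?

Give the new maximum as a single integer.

Old max = 46 (at index 1)
Change: A[1] 46 -> 9
Changed element WAS the max -> may need rescan.
  Max of remaining elements: 37
  New max = max(9, 37) = 37

Answer: 37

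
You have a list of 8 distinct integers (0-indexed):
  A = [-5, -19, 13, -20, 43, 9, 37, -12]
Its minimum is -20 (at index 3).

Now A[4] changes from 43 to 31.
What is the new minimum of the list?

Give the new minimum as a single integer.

Old min = -20 (at index 3)
Change: A[4] 43 -> 31
Changed element was NOT the old min.
  New min = min(old_min, new_val) = min(-20, 31) = -20

Answer: -20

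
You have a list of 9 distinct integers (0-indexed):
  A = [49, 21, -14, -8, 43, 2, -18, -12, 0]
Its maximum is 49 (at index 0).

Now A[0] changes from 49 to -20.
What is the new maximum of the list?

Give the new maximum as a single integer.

Answer: 43

Derivation:
Old max = 49 (at index 0)
Change: A[0] 49 -> -20
Changed element WAS the max -> may need rescan.
  Max of remaining elements: 43
  New max = max(-20, 43) = 43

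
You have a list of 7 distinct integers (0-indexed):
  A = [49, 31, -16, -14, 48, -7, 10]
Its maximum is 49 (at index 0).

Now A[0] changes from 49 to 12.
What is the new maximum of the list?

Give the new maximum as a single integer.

Answer: 48

Derivation:
Old max = 49 (at index 0)
Change: A[0] 49 -> 12
Changed element WAS the max -> may need rescan.
  Max of remaining elements: 48
  New max = max(12, 48) = 48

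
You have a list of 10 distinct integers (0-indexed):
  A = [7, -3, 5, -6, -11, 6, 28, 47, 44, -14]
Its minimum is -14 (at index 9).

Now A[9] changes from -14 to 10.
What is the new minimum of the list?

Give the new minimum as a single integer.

Answer: -11

Derivation:
Old min = -14 (at index 9)
Change: A[9] -14 -> 10
Changed element WAS the min. Need to check: is 10 still <= all others?
  Min of remaining elements: -11
  New min = min(10, -11) = -11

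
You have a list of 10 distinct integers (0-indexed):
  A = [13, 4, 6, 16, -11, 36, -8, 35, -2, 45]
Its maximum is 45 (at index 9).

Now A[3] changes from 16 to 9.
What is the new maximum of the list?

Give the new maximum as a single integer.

Answer: 45

Derivation:
Old max = 45 (at index 9)
Change: A[3] 16 -> 9
Changed element was NOT the old max.
  New max = max(old_max, new_val) = max(45, 9) = 45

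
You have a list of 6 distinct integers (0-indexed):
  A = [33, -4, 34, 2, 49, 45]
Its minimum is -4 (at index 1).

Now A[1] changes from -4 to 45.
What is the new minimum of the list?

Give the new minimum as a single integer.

Answer: 2

Derivation:
Old min = -4 (at index 1)
Change: A[1] -4 -> 45
Changed element WAS the min. Need to check: is 45 still <= all others?
  Min of remaining elements: 2
  New min = min(45, 2) = 2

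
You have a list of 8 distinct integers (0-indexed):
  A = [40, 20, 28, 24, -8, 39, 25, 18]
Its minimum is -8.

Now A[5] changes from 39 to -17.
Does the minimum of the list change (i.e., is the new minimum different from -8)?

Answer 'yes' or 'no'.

Old min = -8
Change: A[5] 39 -> -17
Changed element was NOT the min; min changes only if -17 < -8.
New min = -17; changed? yes

Answer: yes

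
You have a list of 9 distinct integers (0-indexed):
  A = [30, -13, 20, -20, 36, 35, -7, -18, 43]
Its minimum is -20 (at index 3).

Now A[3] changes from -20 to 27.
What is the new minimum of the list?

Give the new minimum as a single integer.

Old min = -20 (at index 3)
Change: A[3] -20 -> 27
Changed element WAS the min. Need to check: is 27 still <= all others?
  Min of remaining elements: -18
  New min = min(27, -18) = -18

Answer: -18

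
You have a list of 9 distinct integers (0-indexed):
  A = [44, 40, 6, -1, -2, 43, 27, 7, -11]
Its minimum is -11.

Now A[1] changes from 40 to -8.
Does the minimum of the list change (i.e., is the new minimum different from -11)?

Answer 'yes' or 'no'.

Answer: no

Derivation:
Old min = -11
Change: A[1] 40 -> -8
Changed element was NOT the min; min changes only if -8 < -11.
New min = -11; changed? no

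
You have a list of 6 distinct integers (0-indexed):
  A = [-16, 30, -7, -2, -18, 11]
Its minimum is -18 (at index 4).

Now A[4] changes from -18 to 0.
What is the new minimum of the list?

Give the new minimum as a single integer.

Answer: -16

Derivation:
Old min = -18 (at index 4)
Change: A[4] -18 -> 0
Changed element WAS the min. Need to check: is 0 still <= all others?
  Min of remaining elements: -16
  New min = min(0, -16) = -16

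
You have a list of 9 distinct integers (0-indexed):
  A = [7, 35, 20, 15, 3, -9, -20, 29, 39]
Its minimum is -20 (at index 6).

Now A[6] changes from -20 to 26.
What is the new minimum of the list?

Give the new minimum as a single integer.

Answer: -9

Derivation:
Old min = -20 (at index 6)
Change: A[6] -20 -> 26
Changed element WAS the min. Need to check: is 26 still <= all others?
  Min of remaining elements: -9
  New min = min(26, -9) = -9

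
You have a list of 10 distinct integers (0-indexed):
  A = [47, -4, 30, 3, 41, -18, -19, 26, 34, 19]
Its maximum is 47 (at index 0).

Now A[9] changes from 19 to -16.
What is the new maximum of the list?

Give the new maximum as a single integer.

Answer: 47

Derivation:
Old max = 47 (at index 0)
Change: A[9] 19 -> -16
Changed element was NOT the old max.
  New max = max(old_max, new_val) = max(47, -16) = 47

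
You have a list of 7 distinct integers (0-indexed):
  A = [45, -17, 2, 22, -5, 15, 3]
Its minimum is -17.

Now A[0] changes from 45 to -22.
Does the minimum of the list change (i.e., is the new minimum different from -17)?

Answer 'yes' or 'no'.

Answer: yes

Derivation:
Old min = -17
Change: A[0] 45 -> -22
Changed element was NOT the min; min changes only if -22 < -17.
New min = -22; changed? yes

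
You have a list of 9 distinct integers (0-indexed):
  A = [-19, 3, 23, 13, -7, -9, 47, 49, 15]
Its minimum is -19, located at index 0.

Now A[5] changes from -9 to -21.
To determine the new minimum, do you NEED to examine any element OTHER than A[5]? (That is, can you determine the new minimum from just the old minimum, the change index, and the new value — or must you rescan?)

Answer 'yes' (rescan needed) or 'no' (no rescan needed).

Old min = -19 at index 0
Change at index 5: -9 -> -21
Index 5 was NOT the min. New min = min(-19, -21). No rescan of other elements needed.
Needs rescan: no

Answer: no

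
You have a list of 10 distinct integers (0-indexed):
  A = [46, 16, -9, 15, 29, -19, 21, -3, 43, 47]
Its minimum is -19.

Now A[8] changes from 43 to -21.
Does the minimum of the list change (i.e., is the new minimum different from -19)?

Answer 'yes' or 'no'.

Answer: yes

Derivation:
Old min = -19
Change: A[8] 43 -> -21
Changed element was NOT the min; min changes only if -21 < -19.
New min = -21; changed? yes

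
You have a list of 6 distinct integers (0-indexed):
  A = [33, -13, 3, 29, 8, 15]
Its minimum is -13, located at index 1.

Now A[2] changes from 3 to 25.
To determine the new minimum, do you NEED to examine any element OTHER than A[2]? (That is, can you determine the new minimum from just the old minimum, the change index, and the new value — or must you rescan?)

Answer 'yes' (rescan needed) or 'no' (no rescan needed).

Old min = -13 at index 1
Change at index 2: 3 -> 25
Index 2 was NOT the min. New min = min(-13, 25). No rescan of other elements needed.
Needs rescan: no

Answer: no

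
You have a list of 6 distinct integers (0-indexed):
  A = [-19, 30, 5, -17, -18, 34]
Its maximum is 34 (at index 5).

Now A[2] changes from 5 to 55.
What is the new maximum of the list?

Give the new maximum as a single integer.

Old max = 34 (at index 5)
Change: A[2] 5 -> 55
Changed element was NOT the old max.
  New max = max(old_max, new_val) = max(34, 55) = 55

Answer: 55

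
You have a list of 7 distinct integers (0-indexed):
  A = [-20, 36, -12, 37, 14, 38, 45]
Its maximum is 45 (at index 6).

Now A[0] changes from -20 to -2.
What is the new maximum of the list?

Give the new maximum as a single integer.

Answer: 45

Derivation:
Old max = 45 (at index 6)
Change: A[0] -20 -> -2
Changed element was NOT the old max.
  New max = max(old_max, new_val) = max(45, -2) = 45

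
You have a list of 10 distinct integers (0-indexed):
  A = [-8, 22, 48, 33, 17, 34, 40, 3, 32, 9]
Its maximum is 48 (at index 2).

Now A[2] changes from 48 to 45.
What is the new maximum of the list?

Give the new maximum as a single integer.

Answer: 45

Derivation:
Old max = 48 (at index 2)
Change: A[2] 48 -> 45
Changed element WAS the max -> may need rescan.
  Max of remaining elements: 40
  New max = max(45, 40) = 45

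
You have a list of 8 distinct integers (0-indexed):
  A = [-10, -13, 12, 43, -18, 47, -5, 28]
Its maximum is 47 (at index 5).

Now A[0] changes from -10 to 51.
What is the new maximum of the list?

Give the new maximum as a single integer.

Old max = 47 (at index 5)
Change: A[0] -10 -> 51
Changed element was NOT the old max.
  New max = max(old_max, new_val) = max(47, 51) = 51

Answer: 51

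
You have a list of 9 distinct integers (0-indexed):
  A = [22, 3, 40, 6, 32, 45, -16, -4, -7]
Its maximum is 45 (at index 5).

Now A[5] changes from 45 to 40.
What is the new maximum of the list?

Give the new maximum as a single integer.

Old max = 45 (at index 5)
Change: A[5] 45 -> 40
Changed element WAS the max -> may need rescan.
  Max of remaining elements: 40
  New max = max(40, 40) = 40

Answer: 40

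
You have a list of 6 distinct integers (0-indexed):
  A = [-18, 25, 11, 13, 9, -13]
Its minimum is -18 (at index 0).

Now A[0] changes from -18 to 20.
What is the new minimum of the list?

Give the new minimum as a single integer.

Answer: -13

Derivation:
Old min = -18 (at index 0)
Change: A[0] -18 -> 20
Changed element WAS the min. Need to check: is 20 still <= all others?
  Min of remaining elements: -13
  New min = min(20, -13) = -13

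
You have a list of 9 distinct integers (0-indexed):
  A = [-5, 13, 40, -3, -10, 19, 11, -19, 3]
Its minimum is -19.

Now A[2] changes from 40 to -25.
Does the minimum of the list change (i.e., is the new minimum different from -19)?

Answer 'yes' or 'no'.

Old min = -19
Change: A[2] 40 -> -25
Changed element was NOT the min; min changes only if -25 < -19.
New min = -25; changed? yes

Answer: yes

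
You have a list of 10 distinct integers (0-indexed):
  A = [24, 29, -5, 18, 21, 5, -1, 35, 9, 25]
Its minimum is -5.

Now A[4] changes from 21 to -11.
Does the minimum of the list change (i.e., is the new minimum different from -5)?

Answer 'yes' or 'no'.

Answer: yes

Derivation:
Old min = -5
Change: A[4] 21 -> -11
Changed element was NOT the min; min changes only if -11 < -5.
New min = -11; changed? yes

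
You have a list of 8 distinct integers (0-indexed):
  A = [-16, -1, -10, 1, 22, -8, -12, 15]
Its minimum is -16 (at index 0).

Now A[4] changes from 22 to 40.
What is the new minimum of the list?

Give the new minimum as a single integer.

Old min = -16 (at index 0)
Change: A[4] 22 -> 40
Changed element was NOT the old min.
  New min = min(old_min, new_val) = min(-16, 40) = -16

Answer: -16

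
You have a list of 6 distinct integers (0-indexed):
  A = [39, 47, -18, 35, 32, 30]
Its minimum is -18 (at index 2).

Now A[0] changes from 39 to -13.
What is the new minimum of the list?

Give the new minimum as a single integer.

Answer: -18

Derivation:
Old min = -18 (at index 2)
Change: A[0] 39 -> -13
Changed element was NOT the old min.
  New min = min(old_min, new_val) = min(-18, -13) = -18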